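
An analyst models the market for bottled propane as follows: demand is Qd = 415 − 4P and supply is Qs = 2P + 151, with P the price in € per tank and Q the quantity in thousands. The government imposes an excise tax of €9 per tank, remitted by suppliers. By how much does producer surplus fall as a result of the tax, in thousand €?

Without the tax, 415 − 4P = 2P + 151 gives 6P = 264, so P* = €44 and Q* = 239.
With the tax collected from suppliers, supply shifts: Qs = 2(P − 9) + 151.
Solving gives Q = 227 with consumers paying €47 and suppliers receiving €38 (the €9 wedge).
ΔPS is the trapezoid between Q = 227 and Q = 239 of height €6: ½ · (239 + 227) · 6 = €1398.

Producer surplus falls by €1398 thousand.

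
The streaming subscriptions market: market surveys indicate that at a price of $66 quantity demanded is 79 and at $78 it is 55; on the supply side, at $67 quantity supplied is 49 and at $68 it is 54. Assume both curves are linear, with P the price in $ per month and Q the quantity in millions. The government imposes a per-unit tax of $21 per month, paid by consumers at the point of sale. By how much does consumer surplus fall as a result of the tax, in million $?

Demand slope: (55 − 79)/(78 − 66) = -2, so Qd = 211 − 2P.
Supply slope: (54 − 49)/(68 − 67) = 5, so Qs = 5P − 286.
Without the tax, 211 − 2P = 5P − 286 gives 7P = 497, so P* = $71 and Q* = 69.
With the tax collected from consumers, demand (in seller-price terms) shifts: Qd = 211 − 2(P + 21).
New equilibrium: consumers pay $86, sellers receive $65, Q = 39. (Wedge: Pb − Ps = 21.)
ΔCS is the trapezoid between Q = 39 and Q = 69 of height $15: ½ · (69 + 39) · 15 = $810.

Consumer surplus falls by $810 million.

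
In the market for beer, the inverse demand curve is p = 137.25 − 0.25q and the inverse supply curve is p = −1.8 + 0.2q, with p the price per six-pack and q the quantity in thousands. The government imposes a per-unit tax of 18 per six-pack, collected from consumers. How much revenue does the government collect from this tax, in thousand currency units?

Tax revenue = 4842 thousand.

Inverting to q(p) form: qd = 549 − 4p; qs = 5p + 9.
Before the tax: set 549 − 4p = 5p + 9 → p* = 60, q* = 309.
With the tax collected from consumers, demand (in seller-price terms) shifts: qd = 549 − 4(p + 18).
New equilibrium: consumers pay 70, suppliers receive 52, q = 269. (Wedge: pb − ps = 18.)
Revenue = t · Q = 18 · 269 = 4842.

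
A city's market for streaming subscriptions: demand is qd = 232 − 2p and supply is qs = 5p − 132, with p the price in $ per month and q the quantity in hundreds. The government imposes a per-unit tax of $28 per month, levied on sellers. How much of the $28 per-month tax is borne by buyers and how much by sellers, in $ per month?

Buyers bear $20 per month; sellers bear $8 per month.

Before the tax: set 232 − 2p = 5p − 132 → p* = $52, q* = 128.
With the tax collected from sellers, supply shifts: qs = 5(p − 28) − 132.
New equilibrium: buyers pay $72, sellers receive $44, q = 88. (Wedge: pb − ps = 28.)
Burden on buyers: $20; on sellers: $8. (They sum to $28.)
The less price-elastic side of the market bears the larger share of a per-unit tax.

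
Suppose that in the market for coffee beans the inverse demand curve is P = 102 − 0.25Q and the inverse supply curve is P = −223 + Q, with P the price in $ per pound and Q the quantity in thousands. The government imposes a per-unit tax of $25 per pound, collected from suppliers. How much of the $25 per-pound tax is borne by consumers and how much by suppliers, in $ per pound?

Consumers bear $5 per pound; suppliers bear $20 per pound.

Rewrite in direct form: Qd = 408 − 4P and Qs = P + 223.
Before the tax: set 408 − 4P = P + 223 → P* = $37, Q* = 260.
With the tax collected from suppliers, supply shifts: Qs = (P − 25) + 223.
New equilibrium: consumers pay $42, suppliers receive $17, Q = 240. (Wedge: Pb − Ps = 25.)
Burden on consumers: $5; on suppliers: $20. (They sum to $25.)
The less price-elastic side of the market bears the larger share of a per-unit tax.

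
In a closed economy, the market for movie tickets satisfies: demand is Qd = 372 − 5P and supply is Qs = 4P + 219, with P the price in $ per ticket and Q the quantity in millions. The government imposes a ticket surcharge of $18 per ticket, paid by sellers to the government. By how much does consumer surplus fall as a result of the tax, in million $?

Consumer surplus falls by $2136 million.

Without the tax, 372 − 5P = 4P + 219 gives 9P = 153, so P* = $17 and Q* = 287.
With the tax collected from sellers, supply shifts: Qs = 4(P − 18) + 219.
New equilibrium: consumers pay $25, sellers receive $7, Q = 247. (Wedge: Pb − Ps = 18.)
ΔCS is the trapezoid between Q = 247 and Q = 287 of height $8: ½ · (287 + 247) · 8 = $2136.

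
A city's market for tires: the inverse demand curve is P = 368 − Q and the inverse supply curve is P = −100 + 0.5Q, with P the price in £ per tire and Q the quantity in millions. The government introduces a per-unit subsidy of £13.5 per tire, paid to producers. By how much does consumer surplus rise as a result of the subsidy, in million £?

Consumer surplus rises by £2848.5 million.

Inverting to Q(P) form: Qd = 368 − P; Qs = 2P + 200.
Without the subsidy, 368 − P = 2P + 200 gives 3P = 168, so P* = £56 and Q* = 312.
With a per-unit subsidy paid to producers, each receives P + 13.5 per unit sold, so supply becomes Qs = 2(P + 13.5) + 200.
New equilibrium: buyers pay £47, producers receive £60.5, Q = 321. (Wedge: Pb − Ps = −13.5.)
ΔCS is the trapezoid between Q = 321 and Q = 312 of height £9: ½ · (312 + 321) · 9 = £2848.5.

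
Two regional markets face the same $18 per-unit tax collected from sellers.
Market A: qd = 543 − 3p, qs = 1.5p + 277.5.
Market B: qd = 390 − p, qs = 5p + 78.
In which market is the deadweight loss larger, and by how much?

Market A: pre-tax p* = $59, q* = 366; post-tax q = 348; deadweight loss = $162.
Market B: pre-tax p* = $52, q* = 338; post-tax q = 323; deadweight loss = $135.
Difference: $162 vs $135 → market A is larger by $27.

Market A, by $27.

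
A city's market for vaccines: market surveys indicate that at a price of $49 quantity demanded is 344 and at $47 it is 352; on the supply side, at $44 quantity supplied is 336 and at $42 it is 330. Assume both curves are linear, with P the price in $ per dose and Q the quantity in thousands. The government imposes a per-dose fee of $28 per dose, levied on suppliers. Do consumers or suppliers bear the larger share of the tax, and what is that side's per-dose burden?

Demand slope: (352 − 344)/(47 − 49) = -4, so Qd = 540 − 4P.
Supply slope: (330 − 336)/(42 − 44) = 3, so Qs = 3P + 204.
Before the tax: set 540 − 4P = 3P + 204 → P* = $48, Q* = 348.
With the tax collected from suppliers, supply shifts: Qs = 3(P − 28) + 204.
New equilibrium: consumers pay $60, suppliers receive $32, Q = 300. (Wedge: Pb − Ps = 28.)
Per-dose burden: consumers $12, suppliers $16.
Suppliers take the larger share because supply is less price-elastic here (demand slope 4 vs supply slope 3).
The less price-elastic side of the market bears the larger share of a per-unit tax.

Suppliers bear the larger share: $16 per dose.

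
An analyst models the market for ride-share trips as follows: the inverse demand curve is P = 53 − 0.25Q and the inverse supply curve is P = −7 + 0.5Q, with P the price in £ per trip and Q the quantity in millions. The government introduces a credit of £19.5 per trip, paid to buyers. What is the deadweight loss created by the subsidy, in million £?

Rewrite in direct form: Qd = 212 − 4P and Qs = 2P + 14.
Without the subsidy, 212 − 4P = 2P + 14 gives 6P = 198, so P* = £33 and Q* = 80.
With a per-unit subsidy paid to buyers, each effectively pays P − 19.5, so demand becomes Qd = 212 − 4(P − 19.5).
Solving gives Q = 106 with buyers paying £26.5 and sellers receiving £46 (the £19.5 wedge).
Quantity rises by |ΔQ| = |80 − 106| = 26.
DWL = ½ · t · |ΔQ| = ½ · 19.5 · 26 = £253.5.

Deadweight loss = £253.5 million.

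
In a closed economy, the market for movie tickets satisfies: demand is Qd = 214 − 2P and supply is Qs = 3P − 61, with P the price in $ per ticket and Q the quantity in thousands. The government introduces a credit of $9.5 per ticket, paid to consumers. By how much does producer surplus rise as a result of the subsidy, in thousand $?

Producer surplus rises by $416.86 thousand.

Before the subsidy: set 214 − 2P = 3P − 61 → P* = $55, Q* = 104.
With a per-unit subsidy paid to consumers, each effectively pays P − 9.5, so demand becomes Qd = 214 − 2(P − 9.5).
New equilibrium: consumers pay $49.3, suppliers receive $58.8, Q = 115.4. (Wedge: Pb − Ps = −9.5.)
ΔPS is the trapezoid between Q = 115.4 and Q = 104 of height $3.8: ½ · (104 + 115.4) · 3.8 = $416.86.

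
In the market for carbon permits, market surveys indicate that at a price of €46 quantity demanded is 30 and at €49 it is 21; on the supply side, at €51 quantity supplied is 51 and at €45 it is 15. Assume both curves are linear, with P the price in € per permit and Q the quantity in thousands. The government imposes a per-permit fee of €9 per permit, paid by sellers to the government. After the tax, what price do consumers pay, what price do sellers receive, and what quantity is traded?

Consumers pay €53; sellers receive €44; quantity = 9.

Demand slope: (21 − 30)/(49 − 46) = -3, so Qd = 168 − 3P.
Supply slope: (15 − 51)/(45 − 51) = 6, so Qs = 6P − 255.
Without the tax, 168 − 3P = 6P − 255 gives 9P = 423, so P* = €47 and Q* = 27.
With the tax collected from sellers, supply shifts: Qs = 6(P − 9) − 255.
New equilibrium: consumers pay €53, sellers receive €44, Q = 9. (Wedge: Pb − Ps = 9.)
The less price-elastic side of the market bears the larger share of a per-unit tax.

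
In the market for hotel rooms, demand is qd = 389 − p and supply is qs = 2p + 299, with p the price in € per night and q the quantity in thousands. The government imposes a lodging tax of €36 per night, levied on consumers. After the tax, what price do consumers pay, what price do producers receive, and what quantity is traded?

Consumers pay €54; producers receive €18; quantity = 335.

Without the tax, 389 − p = 2p + 299 gives 3p = 90, so p* = €30 and q* = 359.
With the tax collected from consumers, demand (in seller-price terms) shifts: qd = 389 − (p + 36).
New equilibrium: consumers pay €54, producers receive €18, q = 335. (Wedge: pb − ps = 36.)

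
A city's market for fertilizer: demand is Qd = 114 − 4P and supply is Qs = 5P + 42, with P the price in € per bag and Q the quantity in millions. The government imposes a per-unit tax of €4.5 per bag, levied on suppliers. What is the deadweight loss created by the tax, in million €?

Without the tax, 114 − 4P = 5P + 42 gives 9P = 72, so P* = €8 and Q* = 82.
With the tax collected from suppliers, supply shifts: Qs = 5(P − 4.5) + 42.
Solving gives Q = 72 with buyers paying €10.5 and suppliers receiving €6 (the €4.5 wedge).
Quantity falls by |ΔQ| = |82 − 72| = 10.
DWL = ½ · t · |ΔQ| = ½ · 4.5 · 10 = €22.5.

Deadweight loss = €22.5 million.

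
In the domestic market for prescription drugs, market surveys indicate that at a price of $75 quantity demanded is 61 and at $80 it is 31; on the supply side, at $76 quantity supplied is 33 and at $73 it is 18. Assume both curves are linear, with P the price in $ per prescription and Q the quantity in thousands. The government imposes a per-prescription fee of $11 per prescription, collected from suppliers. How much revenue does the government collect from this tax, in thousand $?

Tax revenue = $143 thousand.

Demand slope: (31 − 61)/(80 − 75) = -6, so Qd = 511 − 6P.
Supply slope: (18 − 33)/(73 − 76) = 5, so Qs = 5P − 347.
Before the tax: set 511 − 6P = 5P − 347 → P* = $78, Q* = 43.
With the tax collected from suppliers, supply shifts: Qs = 5(P − 11) − 347.
New equilibrium: buyers pay $83, suppliers receive $72, Q = 13. (Wedge: Pb − Ps = 11.)
Revenue = t · Q = 11 · 13 = $143.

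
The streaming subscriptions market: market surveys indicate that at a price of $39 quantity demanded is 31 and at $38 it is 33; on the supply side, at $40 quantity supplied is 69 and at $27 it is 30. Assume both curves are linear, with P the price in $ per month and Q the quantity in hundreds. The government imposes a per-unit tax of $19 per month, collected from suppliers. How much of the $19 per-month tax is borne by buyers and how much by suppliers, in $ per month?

Demand slope: (33 − 31)/(38 − 39) = -2, so Qd = 109 − 2P.
Supply slope: (30 − 69)/(27 − 40) = 3, so Qs = 3P − 51.
Without the tax, 109 − 2P = 3P − 51 gives 5P = 160, so P* = $32 and Q* = 45.
With the tax collected from suppliers, supply shifts: Qs = 3(P − 19) − 51.
New equilibrium: buyers pay $43.4, suppliers receive $24.4, Q = 22.2. (Wedge: Pb − Ps = 19.)
Burden on buyers: $11.4; on suppliers: $7.6. (They sum to $19.)
The less price-elastic side of the market bears the larger share of a per-unit tax.

Buyers bear $11.4 per month; suppliers bear $7.6 per month.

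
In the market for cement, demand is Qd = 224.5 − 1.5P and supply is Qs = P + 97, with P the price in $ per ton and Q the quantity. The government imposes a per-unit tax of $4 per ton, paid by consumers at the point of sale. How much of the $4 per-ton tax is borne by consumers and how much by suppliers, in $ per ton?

Without the tax, 224.5 − 1.5P = P + 97 gives 2.5P = 127.5, so P* = $51 and Q* = 148.
With the tax collected from consumers, demand (in seller-price terms) shifts: Qd = 224.5 − 1.5(P + 4).
Solving gives Q = 145.6 with consumers paying $52.6 and suppliers receiving $48.6 (the $4 wedge).
Burden on consumers: $1.6; on suppliers: $2.4. (They sum to $4.)
The less price-elastic side of the market bears the larger share of a per-unit tax.

Consumers bear $1.6 per ton; suppliers bear $2.4 per ton.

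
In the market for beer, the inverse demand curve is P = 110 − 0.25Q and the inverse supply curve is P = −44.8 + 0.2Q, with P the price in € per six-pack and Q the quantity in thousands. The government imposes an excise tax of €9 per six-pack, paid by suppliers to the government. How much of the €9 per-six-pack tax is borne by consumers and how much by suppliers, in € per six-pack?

Consumers bear €5 per six-pack; suppliers bear €4 per six-pack.

Rewrite in direct form: Qd = 440 − 4P and Qs = 5P + 224.
Before the tax: set 440 − 4P = 5P + 224 → P* = €24, Q* = 344.
With the tax collected from suppliers, supply shifts: Qs = 5(P − 9) + 224.
Solving gives Q = 324 with consumers paying €29 and suppliers receiving €20 (the €9 wedge).
Burden on consumers: €5; on suppliers: €4. (They sum to €9.)
The less price-elastic side of the market bears the larger share of a per-unit tax.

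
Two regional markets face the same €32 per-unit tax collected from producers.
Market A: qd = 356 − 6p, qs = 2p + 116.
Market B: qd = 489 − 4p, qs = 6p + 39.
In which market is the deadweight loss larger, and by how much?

Market A: pre-tax p* = €30, q* = 176; post-tax q = 128; deadweight loss = €768.
Market B: pre-tax p* = €45, q* = 309; post-tax q = 232.2; deadweight loss = €1228.8.
Difference: €768 vs €1228.8 → market B is larger by €460.8.

Market B, by €460.8.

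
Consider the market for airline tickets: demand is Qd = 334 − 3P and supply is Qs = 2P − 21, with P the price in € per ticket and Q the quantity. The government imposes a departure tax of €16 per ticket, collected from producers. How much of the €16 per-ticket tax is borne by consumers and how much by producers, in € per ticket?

Without the tax, 334 − 3P = 2P − 21 gives 5P = 355, so P* = €71 and Q* = 121.
With the tax collected from producers, supply shifts: Qs = 2(P − 16) − 21.
Solving gives Q = 101.8 with consumers paying €77.4 and producers receiving €61.4 (the €16 wedge).
Burden on consumers: €6.4; on producers: €9.6. (They sum to €16.)
The less price-elastic side of the market bears the larger share of a per-unit tax.

Consumers bear €6.4 per ticket; producers bear €9.6 per ticket.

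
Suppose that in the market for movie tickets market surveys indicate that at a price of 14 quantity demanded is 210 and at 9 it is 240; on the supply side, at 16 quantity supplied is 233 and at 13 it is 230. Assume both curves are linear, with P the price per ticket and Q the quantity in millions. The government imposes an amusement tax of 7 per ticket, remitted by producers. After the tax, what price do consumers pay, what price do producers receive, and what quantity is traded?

Demand slope: (240 − 210)/(9 − 14) = -6, so Qd = 294 − 6P.
Supply slope: (230 − 233)/(13 − 16) = 1, so Qs = P + 217.
Without the tax, 294 − 6P = P + 217 gives 7P = 77, so P* = 11 and Q* = 228.
With the tax collected from producers, supply shifts: Qs = (P − 7) + 217.
New equilibrium: consumers pay 12, producers receive 5, Q = 222. (Wedge: Pb − Ps = 7.)

Consumers pay 12; producers receive 5; quantity = 222.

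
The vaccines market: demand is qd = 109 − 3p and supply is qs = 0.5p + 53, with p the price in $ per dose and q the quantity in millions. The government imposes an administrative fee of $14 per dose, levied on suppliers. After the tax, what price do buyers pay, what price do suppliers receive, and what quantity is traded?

Buyers pay $18; suppliers receive $4; quantity = 55.

Before the tax: set 109 − 3p = 0.5p + 53 → p* = $16, q* = 61.
With the tax collected from suppliers, supply shifts: qs = 0.5(p − 14) + 53.
Solving gives q = 55 with buyers paying $18 and suppliers receiving $4 (the $14 wedge).
The less price-elastic side of the market bears the larger share of a per-unit tax.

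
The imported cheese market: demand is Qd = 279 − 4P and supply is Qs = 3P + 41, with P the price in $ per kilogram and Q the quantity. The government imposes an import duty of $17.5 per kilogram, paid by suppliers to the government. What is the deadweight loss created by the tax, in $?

Deadweight loss = $262.5.

Without the tax, 279 − 4P = 3P + 41 gives 7P = 238, so P* = $34 and Q* = 143.
With the tax collected from suppliers, supply shifts: Qs = 3(P − 17.5) + 41.
New equilibrium: consumers pay $41.5, suppliers receive $24, Q = 113. (Wedge: Pb − Ps = 17.5.)
Quantity falls by |ΔQ| = |143 − 113| = 30.
DWL = ½ · t · |ΔQ| = ½ · 17.5 · 30 = $262.5.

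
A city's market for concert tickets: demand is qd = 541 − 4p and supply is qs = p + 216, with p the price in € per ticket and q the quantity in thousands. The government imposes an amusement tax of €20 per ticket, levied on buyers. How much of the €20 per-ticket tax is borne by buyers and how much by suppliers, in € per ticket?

Buyers bear €4 per ticket; suppliers bear €16 per ticket.

Before the tax: set 541 − 4p = p + 216 → p* = €65, q* = 281.
With the tax collected from buyers, demand (in seller-price terms) shifts: qd = 541 − 4(p + 20).
New equilibrium: buyers pay €69, suppliers receive €49, q = 265. (Wedge: pb − ps = 20.)
Burden on buyers: €4; on suppliers: €16. (They sum to €20.)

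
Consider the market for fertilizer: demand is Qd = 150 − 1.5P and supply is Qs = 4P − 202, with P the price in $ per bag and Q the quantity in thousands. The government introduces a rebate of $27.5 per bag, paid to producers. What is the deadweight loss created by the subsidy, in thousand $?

Before the subsidy: set 150 − 1.5P = 4P − 202 → P* = $64, Q* = 54.
With a per-unit subsidy paid to producers, each receives P + 27.5 per unit sold, so supply becomes Qs = 4(P + 27.5) − 202.
New equilibrium: buyers pay $44, producers receive $71.5, Q = 84. (Wedge: Pb − Ps = −27.5.)
Quantity rises by |ΔQ| = |54 − 84| = 30.
DWL = ½ · t · |ΔQ| = ½ · 27.5 · 30 = $412.5.

Deadweight loss = $412.5 thousand.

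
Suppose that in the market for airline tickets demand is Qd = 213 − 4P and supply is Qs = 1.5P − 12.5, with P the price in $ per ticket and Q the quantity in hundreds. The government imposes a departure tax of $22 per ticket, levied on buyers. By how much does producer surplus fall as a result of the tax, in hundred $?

Before the tax: set 213 − 4P = 1.5P − 12.5 → P* = $41, Q* = 49.
With the tax collected from buyers, demand (in seller-price terms) shifts: Qd = 213 − 4(P + 22).
New equilibrium: buyers pay $47, suppliers receive $25, Q = 25. (Wedge: Pb − Ps = 22.)
ΔPS is the trapezoid between Q = 25 and Q = 49 of height $16: ½ · (49 + 25) · 16 = $592.

Producer surplus falls by $592 hundred.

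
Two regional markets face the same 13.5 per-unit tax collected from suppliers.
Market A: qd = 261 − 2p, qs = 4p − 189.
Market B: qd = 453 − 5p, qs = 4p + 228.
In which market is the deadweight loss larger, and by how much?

Market B, by 81.

Market A: pre-tax p* = 75, q* = 111; post-tax q = 93; deadweight loss = 121.5.
Market B: pre-tax p* = 25, q* = 328; post-tax q = 298; deadweight loss = 202.5.
Difference: 121.5 vs 202.5 → market B is larger by 81.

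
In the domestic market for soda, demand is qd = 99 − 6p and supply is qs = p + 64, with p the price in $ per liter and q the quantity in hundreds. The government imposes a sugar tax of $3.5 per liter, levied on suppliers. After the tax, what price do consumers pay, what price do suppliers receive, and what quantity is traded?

Without the tax, 99 − 6p = p + 64 gives 7p = 35, so p* = $5 and q* = 69.
With the tax collected from suppliers, supply shifts: qs = (p − 3.5) + 64.
Solving gives q = 66 with consumers paying $5.5 and suppliers receiving $2 (the $3.5 wedge).

Consumers pay $5.5; suppliers receive $2; quantity = 66.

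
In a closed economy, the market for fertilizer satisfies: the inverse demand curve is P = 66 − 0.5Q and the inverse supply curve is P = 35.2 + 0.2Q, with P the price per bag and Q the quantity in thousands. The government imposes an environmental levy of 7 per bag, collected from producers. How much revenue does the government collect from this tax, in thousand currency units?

Rewrite in direct form: Qd = 132 − 2P and Qs = 5P − 176.
Before the tax: set 132 − 2P = 5P − 176 → P* = 44, Q* = 44.
With the tax collected from producers, supply shifts: Qs = 5(P − 7) − 176.
New equilibrium: consumers pay 49, producers receive 42, Q = 34. (Wedge: Pb − Ps = 7.)
Revenue = t · Q = 7 · 34 = 238.

Tax revenue = 238 thousand.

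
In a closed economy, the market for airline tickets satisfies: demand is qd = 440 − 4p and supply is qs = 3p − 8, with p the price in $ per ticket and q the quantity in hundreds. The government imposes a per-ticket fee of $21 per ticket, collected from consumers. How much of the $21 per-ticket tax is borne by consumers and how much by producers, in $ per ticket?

Consumers bear $9 per ticket; producers bear $12 per ticket.

Before the tax: set 440 − 4p = 3p − 8 → p* = $64, q* = 184.
With the tax collected from consumers, demand (in seller-price terms) shifts: qd = 440 − 4(p + 21).
New equilibrium: consumers pay $73, producers receive $52, q = 148. (Wedge: pb − ps = 21.)
Burden on consumers: $9; on producers: $12. (They sum to $21.)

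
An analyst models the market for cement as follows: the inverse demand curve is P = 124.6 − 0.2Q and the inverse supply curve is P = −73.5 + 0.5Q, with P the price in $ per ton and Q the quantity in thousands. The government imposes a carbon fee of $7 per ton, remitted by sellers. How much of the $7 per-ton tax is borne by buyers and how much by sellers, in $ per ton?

Buyers bear $2 per ton; sellers bear $5 per ton.

Rewrite in direct form: Qd = 623 − 5P and Qs = 2P + 147.
Before the tax: set 623 − 5P = 2P + 147 → P* = $68, Q* = 283.
With the tax collected from sellers, supply shifts: Qs = 2(P − 7) + 147.
Solving gives Q = 273 with buyers paying $70 and sellers receiving $63 (the $7 wedge).
Burden on buyers: $2; on sellers: $5. (They sum to $7.)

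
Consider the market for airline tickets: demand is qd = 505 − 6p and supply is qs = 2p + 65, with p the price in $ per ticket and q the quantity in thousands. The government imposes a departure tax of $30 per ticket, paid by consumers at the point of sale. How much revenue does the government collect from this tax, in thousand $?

Without the tax, 505 − 6p = 2p + 65 gives 8p = 440, so p* = $55 and q* = 175.
With the tax collected from consumers, demand (in seller-price terms) shifts: qd = 505 − 6(p + 30).
New equilibrium: consumers pay $62.5, sellers receive $32.5, q = 130. (Wedge: pb − ps = 30.)
Revenue = t · Q = 30 · 130 = $3900.

Tax revenue = $3900 thousand.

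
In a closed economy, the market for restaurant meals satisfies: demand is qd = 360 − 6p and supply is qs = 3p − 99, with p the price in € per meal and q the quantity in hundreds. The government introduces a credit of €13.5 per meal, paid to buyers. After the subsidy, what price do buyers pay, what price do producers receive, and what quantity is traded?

Buyers pay €46.5; producers receive €60; quantity = 81.

Without the subsidy, 360 − 6p = 3p − 99 gives 9p = 459, so p* = €51 and q* = 54.
With a per-unit subsidy paid to buyers, each effectively pays p − 13.5, so demand becomes qd = 360 − 6(p − 13.5).
New equilibrium: buyers pay €46.5, producers receive €60, q = 81. (Wedge: pb − ps = −13.5.)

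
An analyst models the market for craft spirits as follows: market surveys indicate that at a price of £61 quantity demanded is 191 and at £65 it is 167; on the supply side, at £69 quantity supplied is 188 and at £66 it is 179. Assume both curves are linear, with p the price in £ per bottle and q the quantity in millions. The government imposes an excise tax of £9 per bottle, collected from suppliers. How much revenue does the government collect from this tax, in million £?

Tax revenue = £1395 million.

Demand slope: (167 − 191)/(65 − 61) = -6, so qd = 557 − 6p.
Supply slope: (179 − 188)/(66 − 69) = 3, so qs = 3p − 19.
Before the tax: set 557 − 6p = 3p − 19 → p* = £64, q* = 173.
With the tax collected from suppliers, supply shifts: qs = 3(p − 9) − 19.
Solving gives q = 155 with consumers paying £67 and suppliers receiving £58 (the £9 wedge).
Revenue = t · Q = 9 · 155 = £1395.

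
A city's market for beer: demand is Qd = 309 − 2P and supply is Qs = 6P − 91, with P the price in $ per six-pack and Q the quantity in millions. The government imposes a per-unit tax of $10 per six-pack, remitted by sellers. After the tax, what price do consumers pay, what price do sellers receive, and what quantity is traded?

Consumers pay $57.5; sellers receive $47.5; quantity = 194.

Before the tax: set 309 − 2P = 6P − 91 → P* = $50, Q* = 209.
With the tax collected from sellers, supply shifts: Qs = 6(P − 10) − 91.
New equilibrium: consumers pay $57.5, sellers receive $47.5, Q = 194. (Wedge: Pb − Ps = 10.)
The less price-elastic side of the market bears the larger share of a per-unit tax.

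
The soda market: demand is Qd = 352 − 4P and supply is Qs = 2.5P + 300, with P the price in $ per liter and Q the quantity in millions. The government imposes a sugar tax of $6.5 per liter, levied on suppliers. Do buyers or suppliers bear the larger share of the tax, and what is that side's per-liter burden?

Suppliers bear the larger share: $4 per liter.

Before the tax: set 352 − 4P = 2.5P + 300 → P* = $8, Q* = 320.
With the tax collected from suppliers, supply shifts: Qs = 2.5(P − 6.5) + 300.
Solving gives Q = 310 with buyers paying $10.5 and suppliers receiving $4 (the $6.5 wedge).
Per-liter burden: buyers $2.5, suppliers $4.
Suppliers take the larger share because supply is less price-elastic here (demand slope 4 vs supply slope 2.5).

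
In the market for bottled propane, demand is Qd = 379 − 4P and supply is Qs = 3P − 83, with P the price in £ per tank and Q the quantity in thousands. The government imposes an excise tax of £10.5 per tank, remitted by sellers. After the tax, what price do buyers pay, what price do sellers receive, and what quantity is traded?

Before the tax: set 379 − 4P = 3P − 83 → P* = £66, Q* = 115.
With the tax collected from sellers, supply shifts: Qs = 3(P − 10.5) − 83.
New equilibrium: buyers pay £70.5, sellers receive £60, Q = 97. (Wedge: Pb − Ps = 10.5.)
The less price-elastic side of the market bears the larger share of a per-unit tax.

Buyers pay £70.5; sellers receive £60; quantity = 97.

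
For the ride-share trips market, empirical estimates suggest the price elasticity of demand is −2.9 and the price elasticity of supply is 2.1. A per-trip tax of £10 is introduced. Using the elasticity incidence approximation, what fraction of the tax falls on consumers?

Incidence ratio: consumers' share ≈ εs / (εs + |εd|) = 2.1 / (2.1 + 2.9) = 0.42.
Supply is the less elastic side, so consumers bear the smaller share.

Consumers' share ≈ 0.42.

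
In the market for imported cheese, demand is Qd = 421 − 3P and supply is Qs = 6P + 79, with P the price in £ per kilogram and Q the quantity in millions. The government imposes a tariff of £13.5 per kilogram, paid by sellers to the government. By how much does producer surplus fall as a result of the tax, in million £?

Without the tax, 421 − 3P = 6P + 79 gives 9P = 342, so P* = £38 and Q* = 307.
With the tax collected from sellers, supply shifts: Qs = 6(P − 13.5) + 79.
New equilibrium: consumers pay £47, sellers receive £33.5, Q = 280. (Wedge: Pb − Ps = 13.5.)
ΔPS is the trapezoid between Q = 280 and Q = 307 of height £4.5: ½ · (307 + 280) · 4.5 = £1320.75.

Producer surplus falls by £1320.75 million.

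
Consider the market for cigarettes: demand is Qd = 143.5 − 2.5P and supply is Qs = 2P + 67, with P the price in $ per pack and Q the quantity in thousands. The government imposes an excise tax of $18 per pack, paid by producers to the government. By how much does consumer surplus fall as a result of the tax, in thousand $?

Consumer surplus falls by $728 thousand.

Before the tax: set 143.5 − 2.5P = 2P + 67 → P* = $17, Q* = 101.
With the tax collected from producers, supply shifts: Qs = 2(P − 18) + 67.
Solving gives Q = 81 with consumers paying $25 and producers receiving $7 (the $18 wedge).
ΔCS is the trapezoid between Q = 81 and Q = 101 of height $8: ½ · (101 + 81) · 8 = $728.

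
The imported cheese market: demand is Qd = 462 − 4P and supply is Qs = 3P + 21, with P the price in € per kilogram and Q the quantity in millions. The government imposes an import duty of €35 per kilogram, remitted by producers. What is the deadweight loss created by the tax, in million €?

Deadweight loss = €1050 million.

Before the tax: set 462 − 4P = 3P + 21 → P* = €63, Q* = 210.
With the tax collected from producers, supply shifts: Qs = 3(P − 35) + 21.
New equilibrium: consumers pay €78, producers receive €43, Q = 150. (Wedge: Pb − Ps = 35.)
Quantity falls by |ΔQ| = |210 − 150| = 60.
DWL = ½ · t · |ΔQ| = ½ · 35 · 60 = €1050.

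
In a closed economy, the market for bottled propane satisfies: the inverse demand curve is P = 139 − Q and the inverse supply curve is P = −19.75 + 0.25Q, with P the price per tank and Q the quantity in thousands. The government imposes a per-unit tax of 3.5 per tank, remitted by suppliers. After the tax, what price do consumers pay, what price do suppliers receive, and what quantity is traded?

Rewrite in direct form: Qd = 139 − P and Qs = 4P + 79.
Before the tax: set 139 − P = 4P + 79 → P* = 12, Q* = 127.
With the tax collected from suppliers, supply shifts: Qs = 4(P − 3.5) + 79.
Solving gives Q = 124.2 with consumers paying 14.8 and suppliers receiving 11.3 (the 3.5 wedge).
The less price-elastic side of the market bears the larger share of a per-unit tax.

Consumers pay 14.8; suppliers receive 11.3; quantity = 124.2.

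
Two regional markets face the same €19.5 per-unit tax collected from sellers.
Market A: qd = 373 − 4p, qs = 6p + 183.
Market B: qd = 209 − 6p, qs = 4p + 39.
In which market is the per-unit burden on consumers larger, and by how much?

Market A, by €3.9.

Market A: pre-tax p* = €19, q* = 297; post-tax q = 250.2; per-unit burden on consumers = €11.7.
Market B: pre-tax p* = €17, q* = 107; post-tax q = 60.2; per-unit burden on consumers = €7.8.
Difference: €11.7 vs €7.8 → market A is larger by €3.9.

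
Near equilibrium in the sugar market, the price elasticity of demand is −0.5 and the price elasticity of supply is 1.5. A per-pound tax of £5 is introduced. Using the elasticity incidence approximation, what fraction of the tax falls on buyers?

Buyers' share ≈ 0.75.

Incidence ratio: buyers' share ≈ εs / (εs + |εd|) = 1.5 / (1.5 + 0.5) = 0.75.
Supply is the more elastic side, so buyers bear the larger share.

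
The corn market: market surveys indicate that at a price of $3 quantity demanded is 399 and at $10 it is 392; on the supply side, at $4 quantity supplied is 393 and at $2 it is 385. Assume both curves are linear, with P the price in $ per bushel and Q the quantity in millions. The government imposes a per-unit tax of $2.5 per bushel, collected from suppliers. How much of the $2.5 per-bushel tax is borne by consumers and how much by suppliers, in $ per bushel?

Consumers bear $2 per bushel; suppliers bear $0.5 per bushel.

Demand slope: (392 − 399)/(10 − 3) = -1, so Qd = 402 − P.
Supply slope: (385 − 393)/(2 − 4) = 4, so Qs = 4P + 377.
Before the tax: set 402 − P = 4P + 377 → P* = $5, Q* = 397.
With the tax collected from suppliers, supply shifts: Qs = 4(P − 2.5) + 377.
Solving gives Q = 395 with consumers paying $7 and suppliers receiving $4.5 (the $2.5 wedge).
Burden on consumers: $2; on suppliers: $0.5. (They sum to $2.5.)
The less price-elastic side of the market bears the larger share of a per-unit tax.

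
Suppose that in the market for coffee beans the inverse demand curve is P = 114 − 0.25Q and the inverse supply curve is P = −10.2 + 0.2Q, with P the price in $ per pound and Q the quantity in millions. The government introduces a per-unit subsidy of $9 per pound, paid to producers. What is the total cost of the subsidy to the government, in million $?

Government outlay = $2664 million.

Inverting to Q(P) form: Qd = 456 − 4P; Qs = 5P + 51.
Without the subsidy, 456 − 4P = 5P + 51 gives 9P = 405, so P* = $45 and Q* = 276.
With a per-unit subsidy paid to producers, each receives P + 9 per unit sold, so supply becomes Qs = 5(P + 9) + 51.
New equilibrium: buyers pay $40, producers receive $49, Q = 296. (Wedge: Pb − Ps = −9.)
Outlay = t · Q = 9 · 296 = $2664.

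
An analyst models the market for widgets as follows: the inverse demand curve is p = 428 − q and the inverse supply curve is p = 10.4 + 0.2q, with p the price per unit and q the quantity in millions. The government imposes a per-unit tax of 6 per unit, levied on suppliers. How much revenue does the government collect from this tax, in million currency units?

Rewrite in direct form: qd = 428 − p and qs = 5p − 52.
Without the tax, 428 − p = 5p − 52 gives 6p = 480, so p* = 80 and q* = 348.
With the tax collected from suppliers, supply shifts: qs = 5(p − 6) − 52.
New equilibrium: buyers pay 85, suppliers receive 79, q = 343. (Wedge: pb − ps = 6.)
Revenue = t · Q = 6 · 343 = 2058.

Tax revenue = 2058 million.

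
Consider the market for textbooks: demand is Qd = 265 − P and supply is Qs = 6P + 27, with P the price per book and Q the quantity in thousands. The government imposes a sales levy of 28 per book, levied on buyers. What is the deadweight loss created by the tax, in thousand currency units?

Deadweight loss = 336 thousand.

Without the tax, 265 − P = 6P + 27 gives 7P = 238, so P* = 34 and Q* = 231.
With the tax collected from buyers, demand (in seller-price terms) shifts: Qd = 265 − (P + 28).
Solving gives Q = 207 with buyers paying 58 and suppliers receiving 30 (the 28 wedge).
Quantity falls by |ΔQ| = |231 − 207| = 24.
DWL = ½ · t · |ΔQ| = ½ · 28 · 24 = 336.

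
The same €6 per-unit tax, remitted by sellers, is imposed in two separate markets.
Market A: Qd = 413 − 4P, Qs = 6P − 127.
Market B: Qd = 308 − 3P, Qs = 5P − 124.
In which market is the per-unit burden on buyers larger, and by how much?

Market B, by €0.15.

Market A: pre-tax P* = €54, Q* = 197; post-tax Q = 182.6; per-unit burden on buyers = €3.6.
Market B: pre-tax P* = €54, Q* = 146; post-tax Q = 134.75; per-unit burden on buyers = €3.75.
Difference: €3.6 vs €3.75 → market B is larger by €0.15.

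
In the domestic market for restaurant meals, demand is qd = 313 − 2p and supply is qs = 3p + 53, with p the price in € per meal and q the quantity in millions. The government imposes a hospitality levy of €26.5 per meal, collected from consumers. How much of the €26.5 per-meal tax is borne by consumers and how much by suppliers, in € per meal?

Without the tax, 313 − 2p = 3p + 53 gives 5p = 260, so p* = €52 and q* = 209.
With the tax collected from consumers, demand (in seller-price terms) shifts: qd = 313 − 2(p + 26.5).
New equilibrium: consumers pay €67.9, suppliers receive €41.4, q = 177.2. (Wedge: pb − ps = 26.5.)
Burden on consumers: €15.9; on suppliers: €10.6. (They sum to €26.5.)
The less price-elastic side of the market bears the larger share of a per-unit tax.

Consumers bear €15.9 per meal; suppliers bear €10.6 per meal.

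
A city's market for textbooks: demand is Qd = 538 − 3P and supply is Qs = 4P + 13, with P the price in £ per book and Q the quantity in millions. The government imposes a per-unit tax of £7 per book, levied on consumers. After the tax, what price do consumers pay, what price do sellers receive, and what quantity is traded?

Before the tax: set 538 − 3P = 4P + 13 → P* = £75, Q* = 313.
With the tax collected from consumers, demand (in seller-price terms) shifts: Qd = 538 − 3(P + 7).
New equilibrium: consumers pay £79, sellers receive £72, Q = 301. (Wedge: Pb − Ps = 7.)
The less price-elastic side of the market bears the larger share of a per-unit tax.

Consumers pay £79; sellers receive £72; quantity = 301.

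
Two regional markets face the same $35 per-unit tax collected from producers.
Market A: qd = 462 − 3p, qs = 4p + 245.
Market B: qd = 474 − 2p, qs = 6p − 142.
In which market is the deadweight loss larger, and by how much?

Market A, by $131.25.

Market A: pre-tax p* = $31, q* = 369; post-tax q = 309; deadweight loss = $1050.
Market B: pre-tax p* = $77, q* = 320; post-tax q = 267.5; deadweight loss = $918.75.
Difference: $1050 vs $918.75 → market A is larger by $131.25.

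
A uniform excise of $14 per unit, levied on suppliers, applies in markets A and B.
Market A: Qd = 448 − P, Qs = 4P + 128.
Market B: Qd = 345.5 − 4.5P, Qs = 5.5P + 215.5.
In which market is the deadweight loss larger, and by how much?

Market B, by $164.15.

Market A: pre-tax P* = $64, Q* = 384; post-tax Q = 372.8; deadweight loss = $78.4.
Market B: pre-tax P* = $13, Q* = 287; post-tax Q = 252.35; deadweight loss = $242.55.
Difference: $78.4 vs $242.55 → market B is larger by $164.15.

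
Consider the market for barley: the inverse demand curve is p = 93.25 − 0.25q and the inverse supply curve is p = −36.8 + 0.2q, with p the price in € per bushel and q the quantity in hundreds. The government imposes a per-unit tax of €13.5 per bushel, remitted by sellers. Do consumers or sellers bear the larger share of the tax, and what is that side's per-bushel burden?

Consumers bear the larger share: €7.5 per bushel.

Inverting to q(p) form: qd = 373 − 4p; qs = 5p + 184.
Before the tax: set 373 − 4p = 5p + 184 → p* = €21, q* = 289.
With the tax collected from sellers, supply shifts: qs = 5(p − 13.5) + 184.
New equilibrium: consumers pay €28.5, sellers receive €15, q = 259. (Wedge: pb − ps = 13.5.)
Per-bushel burden: consumers €7.5, sellers €6.
Consumers take the larger share because demand is less price-elastic here (demand slope 4 vs supply slope 5).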